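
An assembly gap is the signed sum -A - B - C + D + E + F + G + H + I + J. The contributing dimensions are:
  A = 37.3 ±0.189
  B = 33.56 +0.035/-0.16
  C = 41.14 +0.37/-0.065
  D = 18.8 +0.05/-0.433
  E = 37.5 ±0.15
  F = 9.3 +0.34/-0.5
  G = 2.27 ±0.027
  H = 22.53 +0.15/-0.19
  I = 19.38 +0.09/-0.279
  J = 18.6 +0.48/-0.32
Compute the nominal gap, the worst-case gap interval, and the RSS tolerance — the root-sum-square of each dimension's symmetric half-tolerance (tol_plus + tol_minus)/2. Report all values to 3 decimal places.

Stack each dimension's contribution:
  -A: nom -37.300 → Σnom=-37.300; wc +0.189/-0.189 → slack +0.189/-0.189; half-tol=0.189, Σhalf²=0.035721
  -B: nom -33.560 → Σnom=-70.860; wc +0.160/-0.035 → slack +0.349/-0.224; half-tol=0.098, Σhalf²=0.045227
  -C: nom -41.140 → Σnom=-112.000; wc +0.065/-0.370 → slack +0.414/-0.594; half-tol=0.217, Σhalf²=0.092534
  +D: nom +18.800 → Σnom=-93.200; wc +0.050/-0.433 → slack +0.464/-1.027; half-tol=0.241, Σhalf²=0.150856
  +E: nom +37.500 → Σnom=-55.700; wc +0.150/-0.150 → slack +0.614/-1.177; half-tol=0.150, Σhalf²=0.173356
  +F: nom +9.300 → Σnom=-46.400; wc +0.340/-0.500 → slack +0.954/-1.677; half-tol=0.420, Σhalf²=0.349756
  +G: nom +2.270 → Σnom=-44.130; wc +0.027/-0.027 → slack +0.981/-1.704; half-tol=0.027, Σhalf²=0.350485
  +H: nom +22.530 → Σnom=-21.600; wc +0.150/-0.190 → slack +1.131/-1.894; half-tol=0.170, Σhalf²=0.379385
  +I: nom +19.380 → Σnom=-2.220; wc +0.090/-0.279 → slack +1.221/-2.173; half-tol=0.184, Σhalf²=0.413425
  +J: nom +18.600 → Σnom=16.380; wc +0.480/-0.320 → slack +1.701/-2.493; half-tol=0.400, Σhalf²=0.573425
Nominal = 16.380. Worst-case = [16.380 - 2.493, 16.380 + 1.701] = [13.887, 18.081]. RSS = √0.573425 = 0.757.

nominal=16.380 wc=[13.887,18.081] rss=0.757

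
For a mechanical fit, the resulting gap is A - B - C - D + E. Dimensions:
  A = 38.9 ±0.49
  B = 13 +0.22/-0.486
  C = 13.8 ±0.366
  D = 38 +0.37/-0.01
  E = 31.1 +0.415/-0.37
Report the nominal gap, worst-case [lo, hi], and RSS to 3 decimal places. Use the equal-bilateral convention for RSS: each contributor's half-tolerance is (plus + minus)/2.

nominal=5.200 wc=[3.384,6.967] rss=0.830

Stack each dimension's contribution:
  +A: nom +38.900 → Σnom=38.900; wc +0.490/-0.490 → slack +0.490/-0.490; half-tol=0.490, Σhalf²=0.240100
  -B: nom -13.000 → Σnom=25.900; wc +0.486/-0.220 → slack +0.976/-0.710; half-tol=0.353, Σhalf²=0.364709
  -C: nom -13.800 → Σnom=12.100; wc +0.366/-0.366 → slack +1.342/-1.076; half-tol=0.366, Σhalf²=0.498665
  -D: nom -38.000 → Σnom=-25.900; wc +0.010/-0.370 → slack +1.352/-1.446; half-tol=0.190, Σhalf²=0.534765
  +E: nom +31.100 → Σnom=5.200; wc +0.415/-0.370 → slack +1.767/-1.816; half-tol=0.392, Σhalf²=0.688821
Nominal = 5.200. Worst-case = [5.200 - 1.816, 5.200 + 1.767] = [3.384, 6.967]. RSS = √0.688821 = 0.830.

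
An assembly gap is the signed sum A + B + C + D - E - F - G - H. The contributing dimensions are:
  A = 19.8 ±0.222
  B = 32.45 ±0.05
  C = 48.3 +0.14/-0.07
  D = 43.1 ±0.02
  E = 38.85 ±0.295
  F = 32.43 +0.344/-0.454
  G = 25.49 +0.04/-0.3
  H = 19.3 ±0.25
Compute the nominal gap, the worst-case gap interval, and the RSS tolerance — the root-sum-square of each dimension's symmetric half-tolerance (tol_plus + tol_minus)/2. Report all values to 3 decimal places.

Stack each dimension's contribution:
  +A: nom +19.800 → Σnom=19.800; wc +0.222/-0.222 → slack +0.222/-0.222; half-tol=0.222, Σhalf²=0.049284
  +B: nom +32.450 → Σnom=52.250; wc +0.050/-0.050 → slack +0.272/-0.272; half-tol=0.050, Σhalf²=0.051784
  +C: nom +48.300 → Σnom=100.550; wc +0.140/-0.070 → slack +0.412/-0.342; half-tol=0.105, Σhalf²=0.062809
  +D: nom +43.100 → Σnom=143.650; wc +0.020/-0.020 → slack +0.432/-0.362; half-tol=0.020, Σhalf²=0.063209
  -E: nom -38.850 → Σnom=104.800; wc +0.295/-0.295 → slack +0.727/-0.657; half-tol=0.295, Σhalf²=0.150234
  -F: nom -32.430 → Σnom=72.370; wc +0.454/-0.344 → slack +1.181/-1.001; half-tol=0.399, Σhalf²=0.309435
  -G: nom -25.490 → Σnom=46.880; wc +0.300/-0.040 → slack +1.481/-1.041; half-tol=0.170, Σhalf²=0.338335
  -H: nom -19.300 → Σnom=27.580; wc +0.250/-0.250 → slack +1.731/-1.291; half-tol=0.250, Σhalf²=0.400835
Nominal = 27.580. Worst-case = [27.580 - 1.291, 27.580 + 1.731] = [26.289, 29.311]. RSS = √0.400835 = 0.633.

nominal=27.580 wc=[26.289,29.311] rss=0.633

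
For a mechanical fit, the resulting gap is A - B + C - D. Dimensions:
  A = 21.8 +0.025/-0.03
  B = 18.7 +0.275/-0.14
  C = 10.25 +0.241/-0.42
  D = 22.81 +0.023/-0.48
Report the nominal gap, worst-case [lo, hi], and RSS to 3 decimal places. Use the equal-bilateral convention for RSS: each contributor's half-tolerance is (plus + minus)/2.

nominal=-9.460 wc=[-10.208,-8.574] rss=0.465

Stack each dimension's contribution:
  +A: nom +21.800 → Σnom=21.800; wc +0.025/-0.030 → slack +0.025/-0.030; half-tol=0.028, Σhalf²=0.000756
  -B: nom -18.700 → Σnom=3.100; wc +0.140/-0.275 → slack +0.165/-0.305; half-tol=0.208, Σhalf²=0.043813
  +C: nom +10.250 → Σnom=13.350; wc +0.241/-0.420 → slack +0.406/-0.725; half-tol=0.331, Σhalf²=0.153043
  -D: nom -22.810 → Σnom=-9.460; wc +0.480/-0.023 → slack +0.886/-0.748; half-tol=0.252, Σhalf²=0.216295
Nominal = -9.460. Worst-case = [-9.460 - 0.748, -9.460 + 0.886] = [-10.208, -8.574]. RSS = √0.216295 = 0.465.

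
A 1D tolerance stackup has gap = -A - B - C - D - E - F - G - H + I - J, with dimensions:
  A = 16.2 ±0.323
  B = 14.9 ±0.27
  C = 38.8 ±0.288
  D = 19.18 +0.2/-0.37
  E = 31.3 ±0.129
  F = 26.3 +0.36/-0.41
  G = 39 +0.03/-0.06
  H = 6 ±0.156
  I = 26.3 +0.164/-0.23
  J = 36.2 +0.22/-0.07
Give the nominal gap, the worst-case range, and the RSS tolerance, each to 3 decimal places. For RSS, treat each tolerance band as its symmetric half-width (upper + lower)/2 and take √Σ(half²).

Stack each dimension's contribution:
  -A: nom -16.200 → Σnom=-16.200; wc +0.323/-0.323 → slack +0.323/-0.323; half-tol=0.323, Σhalf²=0.104329
  -B: nom -14.900 → Σnom=-31.100; wc +0.270/-0.270 → slack +0.593/-0.593; half-tol=0.270, Σhalf²=0.177229
  -C: nom -38.800 → Σnom=-69.900; wc +0.288/-0.288 → slack +0.881/-0.881; half-tol=0.288, Σhalf²=0.260173
  -D: nom -19.180 → Σnom=-89.080; wc +0.370/-0.200 → slack +1.251/-1.081; half-tol=0.285, Σhalf²=0.341398
  -E: nom -31.300 → Σnom=-120.380; wc +0.129/-0.129 → slack +1.380/-1.210; half-tol=0.129, Σhalf²=0.358039
  -F: nom -26.300 → Σnom=-146.680; wc +0.410/-0.360 → slack +1.790/-1.570; half-tol=0.385, Σhalf²=0.506264
  -G: nom -39.000 → Σnom=-185.680; wc +0.060/-0.030 → slack +1.850/-1.600; half-tol=0.045, Σhalf²=0.508289
  -H: nom -6.000 → Σnom=-191.680; wc +0.156/-0.156 → slack +2.006/-1.756; half-tol=0.156, Σhalf²=0.532625
  +I: nom +26.300 → Σnom=-165.380; wc +0.164/-0.230 → slack +2.170/-1.986; half-tol=0.197, Σhalf²=0.571434
  -J: nom -36.200 → Σnom=-201.580; wc +0.070/-0.220 → slack +2.240/-2.206; half-tol=0.145, Σhalf²=0.592459
Nominal = -201.580. Worst-case = [-201.580 - 2.206, -201.580 + 2.240] = [-203.786, -199.340]. RSS = √0.592459 = 0.770.

nominal=-201.580 wc=[-203.786,-199.340] rss=0.770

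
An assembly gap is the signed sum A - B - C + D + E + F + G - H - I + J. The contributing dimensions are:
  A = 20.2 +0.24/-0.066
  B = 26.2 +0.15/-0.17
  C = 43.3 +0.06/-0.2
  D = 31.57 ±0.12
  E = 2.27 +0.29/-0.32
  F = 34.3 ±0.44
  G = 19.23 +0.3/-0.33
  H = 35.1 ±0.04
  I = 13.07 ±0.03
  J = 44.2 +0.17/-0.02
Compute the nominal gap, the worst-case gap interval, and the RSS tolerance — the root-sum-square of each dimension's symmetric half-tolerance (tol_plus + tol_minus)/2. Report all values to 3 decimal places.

nominal=34.100 wc=[32.524,36.100] rss=0.691

Stack each dimension's contribution:
  +A: nom +20.200 → Σnom=20.200; wc +0.240/-0.066 → slack +0.240/-0.066; half-tol=0.153, Σhalf²=0.023409
  -B: nom -26.200 → Σnom=-6.000; wc +0.170/-0.150 → slack +0.410/-0.216; half-tol=0.160, Σhalf²=0.049009
  -C: nom -43.300 → Σnom=-49.300; wc +0.200/-0.060 → slack +0.610/-0.276; half-tol=0.130, Σhalf²=0.065909
  +D: nom +31.570 → Σnom=-17.730; wc +0.120/-0.120 → slack +0.730/-0.396; half-tol=0.120, Σhalf²=0.080309
  +E: nom +2.270 → Σnom=-15.460; wc +0.290/-0.320 → slack +1.020/-0.716; half-tol=0.305, Σhalf²=0.173334
  +F: nom +34.300 → Σnom=18.840; wc +0.440/-0.440 → slack +1.460/-1.156; half-tol=0.440, Σhalf²=0.366934
  +G: nom +19.230 → Σnom=38.070; wc +0.300/-0.330 → slack +1.760/-1.486; half-tol=0.315, Σhalf²=0.466159
  -H: nom -35.100 → Σnom=2.970; wc +0.040/-0.040 → slack +1.800/-1.526; half-tol=0.040, Σhalf²=0.467759
  -I: nom -13.070 → Σnom=-10.100; wc +0.030/-0.030 → slack +1.830/-1.556; half-tol=0.030, Σhalf²=0.468659
  +J: nom +44.200 → Σnom=34.100; wc +0.170/-0.020 → slack +2.000/-1.576; half-tol=0.095, Σhalf²=0.477684
Nominal = 34.100. Worst-case = [34.100 - 1.576, 34.100 + 2.000] = [32.524, 36.100]. RSS = √0.477684 = 0.691.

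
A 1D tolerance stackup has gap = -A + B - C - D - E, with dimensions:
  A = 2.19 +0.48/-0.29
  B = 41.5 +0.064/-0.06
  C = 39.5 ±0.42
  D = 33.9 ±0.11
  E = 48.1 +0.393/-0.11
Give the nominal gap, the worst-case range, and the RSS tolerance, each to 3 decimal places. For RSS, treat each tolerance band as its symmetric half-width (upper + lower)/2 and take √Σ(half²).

nominal=-82.190 wc=[-83.653,-81.196] rss=0.635

Stack each dimension's contribution:
  -A: nom -2.190 → Σnom=-2.190; wc +0.290/-0.480 → slack +0.290/-0.480; half-tol=0.385, Σhalf²=0.148225
  +B: nom +41.500 → Σnom=39.310; wc +0.064/-0.060 → slack +0.354/-0.540; half-tol=0.062, Σhalf²=0.152069
  -C: nom -39.500 → Σnom=-0.190; wc +0.420/-0.420 → slack +0.774/-0.960; half-tol=0.420, Σhalf²=0.328469
  -D: nom -33.900 → Σnom=-34.090; wc +0.110/-0.110 → slack +0.884/-1.070; half-tol=0.110, Σhalf²=0.340569
  -E: nom -48.100 → Σnom=-82.190; wc +0.110/-0.393 → slack +0.994/-1.463; half-tol=0.252, Σhalf²=0.403821
Nominal = -82.190. Worst-case = [-82.190 - 1.463, -82.190 + 0.994] = [-83.653, -81.196]. RSS = √0.403821 = 0.635.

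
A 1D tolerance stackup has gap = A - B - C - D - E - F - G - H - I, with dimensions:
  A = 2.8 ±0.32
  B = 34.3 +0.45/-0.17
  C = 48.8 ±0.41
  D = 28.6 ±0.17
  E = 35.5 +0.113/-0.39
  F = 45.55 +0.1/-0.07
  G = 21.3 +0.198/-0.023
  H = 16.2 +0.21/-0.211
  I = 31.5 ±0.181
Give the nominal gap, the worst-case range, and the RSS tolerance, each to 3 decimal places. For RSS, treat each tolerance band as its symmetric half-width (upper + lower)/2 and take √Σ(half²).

Stack each dimension's contribution:
  +A: nom +2.800 → Σnom=2.800; wc +0.320/-0.320 → slack +0.320/-0.320; half-tol=0.320, Σhalf²=0.102400
  -B: nom -34.300 → Σnom=-31.500; wc +0.170/-0.450 → slack +0.490/-0.770; half-tol=0.310, Σhalf²=0.198500
  -C: nom -48.800 → Σnom=-80.300; wc +0.410/-0.410 → slack +0.900/-1.180; half-tol=0.410, Σhalf²=0.366600
  -D: nom -28.600 → Σnom=-108.900; wc +0.170/-0.170 → slack +1.070/-1.350; half-tol=0.170, Σhalf²=0.395500
  -E: nom -35.500 → Σnom=-144.400; wc +0.390/-0.113 → slack +1.460/-1.463; half-tol=0.252, Σhalf²=0.458752
  -F: nom -45.550 → Σnom=-189.950; wc +0.070/-0.100 → slack +1.530/-1.563; half-tol=0.085, Σhalf²=0.465977
  -G: nom -21.300 → Σnom=-211.250; wc +0.023/-0.198 → slack +1.553/-1.761; half-tol=0.111, Σhalf²=0.478187
  -H: nom -16.200 → Σnom=-227.450; wc +0.211/-0.210 → slack +1.764/-1.971; half-tol=0.210, Σhalf²=0.522498
  -I: nom -31.500 → Σnom=-258.950; wc +0.181/-0.181 → slack +1.945/-2.152; half-tol=0.181, Σhalf²=0.555259
Nominal = -258.950. Worst-case = [-258.950 - 2.152, -258.950 + 1.945] = [-261.102, -257.005]. RSS = √0.555259 = 0.745.

nominal=-258.950 wc=[-261.102,-257.005] rss=0.745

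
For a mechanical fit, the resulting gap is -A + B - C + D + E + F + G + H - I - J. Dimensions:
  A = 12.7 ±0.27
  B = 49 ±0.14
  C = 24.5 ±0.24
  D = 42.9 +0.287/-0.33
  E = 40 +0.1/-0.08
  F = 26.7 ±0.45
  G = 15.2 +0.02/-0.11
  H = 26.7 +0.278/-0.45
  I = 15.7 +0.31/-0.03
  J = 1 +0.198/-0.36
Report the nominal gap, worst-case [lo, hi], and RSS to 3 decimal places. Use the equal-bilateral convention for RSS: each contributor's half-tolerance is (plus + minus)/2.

nominal=146.600 wc=[144.022,148.775] rss=0.836

Stack each dimension's contribution:
  -A: nom -12.700 → Σnom=-12.700; wc +0.270/-0.270 → slack +0.270/-0.270; half-tol=0.270, Σhalf²=0.072900
  +B: nom +49.000 → Σnom=36.300; wc +0.140/-0.140 → slack +0.410/-0.410; half-tol=0.140, Σhalf²=0.092500
  -C: nom -24.500 → Σnom=11.800; wc +0.240/-0.240 → slack +0.650/-0.650; half-tol=0.240, Σhalf²=0.150100
  +D: nom +42.900 → Σnom=54.700; wc +0.287/-0.330 → slack +0.937/-0.980; half-tol=0.308, Σhalf²=0.245272
  +E: nom +40.000 → Σnom=94.700; wc +0.100/-0.080 → slack +1.037/-1.060; half-tol=0.090, Σhalf²=0.253372
  +F: nom +26.700 → Σnom=121.400; wc +0.450/-0.450 → slack +1.487/-1.510; half-tol=0.450, Σhalf²=0.455872
  +G: nom +15.200 → Σnom=136.600; wc +0.020/-0.110 → slack +1.507/-1.620; half-tol=0.065, Σhalf²=0.460097
  +H: nom +26.700 → Σnom=163.300; wc +0.278/-0.450 → slack +1.785/-2.070; half-tol=0.364, Σhalf²=0.592593
  -I: nom -15.700 → Σnom=147.600; wc +0.030/-0.310 → slack +1.815/-2.380; half-tol=0.170, Σhalf²=0.621493
  -J: nom -1.000 → Σnom=146.600; wc +0.360/-0.198 → slack +2.175/-2.578; half-tol=0.279, Σhalf²=0.699334
Nominal = 146.600. Worst-case = [146.600 - 2.578, 146.600 + 2.175] = [144.022, 148.775]. RSS = √0.699334 = 0.836.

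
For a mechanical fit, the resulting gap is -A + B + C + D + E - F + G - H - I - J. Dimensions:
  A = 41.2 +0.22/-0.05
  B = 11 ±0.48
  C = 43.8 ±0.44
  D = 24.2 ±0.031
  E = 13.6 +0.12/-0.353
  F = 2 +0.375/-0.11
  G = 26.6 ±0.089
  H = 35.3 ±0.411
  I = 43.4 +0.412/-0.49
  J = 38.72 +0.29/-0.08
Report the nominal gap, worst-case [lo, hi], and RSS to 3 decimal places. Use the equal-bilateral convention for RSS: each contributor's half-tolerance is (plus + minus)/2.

Stack each dimension's contribution:
  -A: nom -41.200 → Σnom=-41.200; wc +0.050/-0.220 → slack +0.050/-0.220; half-tol=0.135, Σhalf²=0.018225
  +B: nom +11.000 → Σnom=-30.200; wc +0.480/-0.480 → slack +0.530/-0.700; half-tol=0.480, Σhalf²=0.248625
  +C: nom +43.800 → Σnom=13.600; wc +0.440/-0.440 → slack +0.970/-1.140; half-tol=0.440, Σhalf²=0.442225
  +D: nom +24.200 → Σnom=37.800; wc +0.031/-0.031 → slack +1.001/-1.171; half-tol=0.031, Σhalf²=0.443186
  +E: nom +13.600 → Σnom=51.400; wc +0.120/-0.353 → slack +1.121/-1.524; half-tol=0.236, Σhalf²=0.499118
  -F: nom -2.000 → Σnom=49.400; wc +0.110/-0.375 → slack +1.231/-1.899; half-tol=0.242, Σhalf²=0.557924
  +G: nom +26.600 → Σnom=76.000; wc +0.089/-0.089 → slack +1.320/-1.988; half-tol=0.089, Σhalf²=0.565845
  -H: nom -35.300 → Σnom=40.700; wc +0.411/-0.411 → slack +1.731/-2.399; half-tol=0.411, Σhalf²=0.734766
  -I: nom -43.400 → Σnom=-2.700; wc +0.490/-0.412 → slack +2.221/-2.811; half-tol=0.451, Σhalf²=0.938167
  -J: nom -38.720 → Σnom=-41.420; wc +0.080/-0.290 → slack +2.301/-3.101; half-tol=0.185, Σhalf²=0.972392
Nominal = -41.420. Worst-case = [-41.420 - 3.101, -41.420 + 2.301] = [-44.521, -39.119]. RSS = √0.972392 = 0.986.

nominal=-41.420 wc=[-44.521,-39.119] rss=0.986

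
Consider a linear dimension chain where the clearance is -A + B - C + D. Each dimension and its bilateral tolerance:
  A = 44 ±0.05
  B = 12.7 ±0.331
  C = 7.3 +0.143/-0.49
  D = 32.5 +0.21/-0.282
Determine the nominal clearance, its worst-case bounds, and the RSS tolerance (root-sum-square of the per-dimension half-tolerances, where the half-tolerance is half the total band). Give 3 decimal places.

Stack each dimension's contribution:
  -A: nom -44.000 → Σnom=-44.000; wc +0.050/-0.050 → slack +0.050/-0.050; half-tol=0.050, Σhalf²=0.002500
  +B: nom +12.700 → Σnom=-31.300; wc +0.331/-0.331 → slack +0.381/-0.381; half-tol=0.331, Σhalf²=0.112061
  -C: nom -7.300 → Σnom=-38.600; wc +0.490/-0.143 → slack +0.871/-0.524; half-tol=0.317, Σhalf²=0.212233
  +D: nom +32.500 → Σnom=-6.100; wc +0.210/-0.282 → slack +1.081/-0.806; half-tol=0.246, Σhalf²=0.272749
Nominal = -6.100. Worst-case = [-6.100 - 0.806, -6.100 + 1.081] = [-6.906, -5.019]. RSS = √0.272749 = 0.522.

nominal=-6.100 wc=[-6.906,-5.019] rss=0.522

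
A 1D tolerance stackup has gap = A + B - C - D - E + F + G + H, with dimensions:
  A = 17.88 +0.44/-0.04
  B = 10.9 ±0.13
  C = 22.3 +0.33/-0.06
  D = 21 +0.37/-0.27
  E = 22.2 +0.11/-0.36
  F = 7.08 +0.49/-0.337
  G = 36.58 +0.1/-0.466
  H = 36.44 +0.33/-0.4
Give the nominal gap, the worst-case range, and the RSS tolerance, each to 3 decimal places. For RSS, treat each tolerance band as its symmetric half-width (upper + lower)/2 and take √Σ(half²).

Stack each dimension's contribution:
  +A: nom +17.880 → Σnom=17.880; wc +0.440/-0.040 → slack +0.440/-0.040; half-tol=0.240, Σhalf²=0.057600
  +B: nom +10.900 → Σnom=28.780; wc +0.130/-0.130 → slack +0.570/-0.170; half-tol=0.130, Σhalf²=0.074500
  -C: nom -22.300 → Σnom=6.480; wc +0.060/-0.330 → slack +0.630/-0.500; half-tol=0.195, Σhalf²=0.112525
  -D: nom -21.000 → Σnom=-14.520; wc +0.270/-0.370 → slack +0.900/-0.870; half-tol=0.320, Σhalf²=0.214925
  -E: nom -22.200 → Σnom=-36.720; wc +0.360/-0.110 → slack +1.260/-0.980; half-tol=0.235, Σhalf²=0.270150
  +F: nom +7.080 → Σnom=-29.640; wc +0.490/-0.337 → slack +1.750/-1.317; half-tol=0.413, Σhalf²=0.441132
  +G: nom +36.580 → Σnom=6.940; wc +0.100/-0.466 → slack +1.850/-1.783; half-tol=0.283, Σhalf²=0.521221
  +H: nom +36.440 → Σnom=43.380; wc +0.330/-0.400 → slack +2.180/-2.183; half-tol=0.365, Σhalf²=0.654446
Nominal = 43.380. Worst-case = [43.380 - 2.183, 43.380 + 2.180] = [41.197, 45.560]. RSS = √0.654446 = 0.809.

nominal=43.380 wc=[41.197,45.560] rss=0.809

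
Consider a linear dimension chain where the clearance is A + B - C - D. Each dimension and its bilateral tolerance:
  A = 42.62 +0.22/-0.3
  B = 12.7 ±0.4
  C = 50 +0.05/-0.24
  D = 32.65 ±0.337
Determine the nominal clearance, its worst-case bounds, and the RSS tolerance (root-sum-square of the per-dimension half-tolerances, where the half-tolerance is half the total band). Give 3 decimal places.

Stack each dimension's contribution:
  +A: nom +42.620 → Σnom=42.620; wc +0.220/-0.300 → slack +0.220/-0.300; half-tol=0.260, Σhalf²=0.067600
  +B: nom +12.700 → Σnom=55.320; wc +0.400/-0.400 → slack +0.620/-0.700; half-tol=0.400, Σhalf²=0.227600
  -C: nom -50.000 → Σnom=5.320; wc +0.240/-0.050 → slack +0.860/-0.750; half-tol=0.145, Σhalf²=0.248625
  -D: nom -32.650 → Σnom=-27.330; wc +0.337/-0.337 → slack +1.197/-1.087; half-tol=0.337, Σhalf²=0.362194
Nominal = -27.330. Worst-case = [-27.330 - 1.087, -27.330 + 1.197] = [-28.417, -26.133]. RSS = √0.362194 = 0.602.

nominal=-27.330 wc=[-28.417,-26.133] rss=0.602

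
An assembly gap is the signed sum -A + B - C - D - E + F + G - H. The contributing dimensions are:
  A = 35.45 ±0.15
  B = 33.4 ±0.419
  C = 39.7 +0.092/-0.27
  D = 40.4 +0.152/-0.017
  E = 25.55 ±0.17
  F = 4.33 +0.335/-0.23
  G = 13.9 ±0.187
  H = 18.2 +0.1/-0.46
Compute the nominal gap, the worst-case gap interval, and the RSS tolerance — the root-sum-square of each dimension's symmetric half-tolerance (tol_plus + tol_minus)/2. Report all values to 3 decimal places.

nominal=-107.670 wc=[-109.170,-105.662] rss=0.678

Stack each dimension's contribution:
  -A: nom -35.450 → Σnom=-35.450; wc +0.150/-0.150 → slack +0.150/-0.150; half-tol=0.150, Σhalf²=0.022500
  +B: nom +33.400 → Σnom=-2.050; wc +0.419/-0.419 → slack +0.569/-0.569; half-tol=0.419, Σhalf²=0.198061
  -C: nom -39.700 → Σnom=-41.750; wc +0.270/-0.092 → slack +0.839/-0.661; half-tol=0.181, Σhalf²=0.230822
  -D: nom -40.400 → Σnom=-82.150; wc +0.017/-0.152 → slack +0.856/-0.813; half-tol=0.084, Σhalf²=0.237962
  -E: nom -25.550 → Σnom=-107.700; wc +0.170/-0.170 → slack +1.026/-0.983; half-tol=0.170, Σhalf²=0.266862
  +F: nom +4.330 → Σnom=-103.370; wc +0.335/-0.230 → slack +1.361/-1.213; half-tol=0.283, Σhalf²=0.346668
  +G: nom +13.900 → Σnom=-89.470; wc +0.187/-0.187 → slack +1.548/-1.400; half-tol=0.187, Σhalf²=0.381637
  -H: nom -18.200 → Σnom=-107.670; wc +0.460/-0.100 → slack +2.008/-1.500; half-tol=0.280, Σhalf²=0.460037
Nominal = -107.670. Worst-case = [-107.670 - 1.500, -107.670 + 2.008] = [-109.170, -105.662]. RSS = √0.460037 = 0.678.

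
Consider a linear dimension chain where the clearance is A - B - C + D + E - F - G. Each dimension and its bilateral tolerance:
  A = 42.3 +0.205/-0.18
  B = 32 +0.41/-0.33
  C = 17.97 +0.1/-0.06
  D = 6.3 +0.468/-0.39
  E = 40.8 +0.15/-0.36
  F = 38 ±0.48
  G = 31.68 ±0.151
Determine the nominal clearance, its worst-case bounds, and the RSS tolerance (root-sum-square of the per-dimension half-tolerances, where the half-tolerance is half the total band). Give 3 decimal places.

nominal=-30.250 wc=[-32.321,-28.406] rss=0.826

Stack each dimension's contribution:
  +A: nom +42.300 → Σnom=42.300; wc +0.205/-0.180 → slack +0.205/-0.180; half-tol=0.193, Σhalf²=0.037056
  -B: nom -32.000 → Σnom=10.300; wc +0.330/-0.410 → slack +0.535/-0.590; half-tol=0.370, Σhalf²=0.173956
  -C: nom -17.970 → Σnom=-7.670; wc +0.060/-0.100 → slack +0.595/-0.690; half-tol=0.080, Σhalf²=0.180356
  +D: nom +6.300 → Σnom=-1.370; wc +0.468/-0.390 → slack +1.063/-1.080; half-tol=0.429, Σhalf²=0.364397
  +E: nom +40.800 → Σnom=39.430; wc +0.150/-0.360 → slack +1.213/-1.440; half-tol=0.255, Σhalf²=0.429422
  -F: nom -38.000 → Σnom=1.430; wc +0.480/-0.480 → slack +1.693/-1.920; half-tol=0.480, Σhalf²=0.659822
  -G: nom -31.680 → Σnom=-30.250; wc +0.151/-0.151 → slack +1.844/-2.071; half-tol=0.151, Σhalf²=0.682623
Nominal = -30.250. Worst-case = [-30.250 - 2.071, -30.250 + 1.844] = [-32.321, -28.406]. RSS = √0.682623 = 0.826.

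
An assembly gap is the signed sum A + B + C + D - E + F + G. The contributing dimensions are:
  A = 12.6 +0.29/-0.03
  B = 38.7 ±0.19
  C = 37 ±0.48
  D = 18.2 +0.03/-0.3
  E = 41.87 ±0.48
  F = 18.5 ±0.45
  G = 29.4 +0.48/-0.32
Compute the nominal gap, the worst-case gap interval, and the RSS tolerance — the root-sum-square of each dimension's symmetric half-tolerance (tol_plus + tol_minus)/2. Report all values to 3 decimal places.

nominal=112.530 wc=[110.280,114.930] rss=0.955

Stack each dimension's contribution:
  +A: nom +12.600 → Σnom=12.600; wc +0.290/-0.030 → slack +0.290/-0.030; half-tol=0.160, Σhalf²=0.025600
  +B: nom +38.700 → Σnom=51.300; wc +0.190/-0.190 → slack +0.480/-0.220; half-tol=0.190, Σhalf²=0.061700
  +C: nom +37.000 → Σnom=88.300; wc +0.480/-0.480 → slack +0.960/-0.700; half-tol=0.480, Σhalf²=0.292100
  +D: nom +18.200 → Σnom=106.500; wc +0.030/-0.300 → slack +0.990/-1.000; half-tol=0.165, Σhalf²=0.319325
  -E: nom -41.870 → Σnom=64.630; wc +0.480/-0.480 → slack +1.470/-1.480; half-tol=0.480, Σhalf²=0.549725
  +F: nom +18.500 → Σnom=83.130; wc +0.450/-0.450 → slack +1.920/-1.930; half-tol=0.450, Σhalf²=0.752225
  +G: nom +29.400 → Σnom=112.530; wc +0.480/-0.320 → slack +2.400/-2.250; half-tol=0.400, Σhalf²=0.912225
Nominal = 112.530. Worst-case = [112.530 - 2.250, 112.530 + 2.400] = [110.280, 114.930]. RSS = √0.912225 = 0.955.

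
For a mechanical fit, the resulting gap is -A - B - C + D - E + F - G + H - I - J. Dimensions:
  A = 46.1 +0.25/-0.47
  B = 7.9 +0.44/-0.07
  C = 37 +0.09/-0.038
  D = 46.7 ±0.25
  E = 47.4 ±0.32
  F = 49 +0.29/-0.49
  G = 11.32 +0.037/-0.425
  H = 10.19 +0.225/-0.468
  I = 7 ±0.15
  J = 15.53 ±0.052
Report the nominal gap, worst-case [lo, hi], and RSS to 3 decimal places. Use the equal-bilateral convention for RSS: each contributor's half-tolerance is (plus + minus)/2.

nominal=-66.360 wc=[-68.907,-64.070] rss=0.845

Stack each dimension's contribution:
  -A: nom -46.100 → Σnom=-46.100; wc +0.470/-0.250 → slack +0.470/-0.250; half-tol=0.360, Σhalf²=0.129600
  -B: nom -7.900 → Σnom=-54.000; wc +0.070/-0.440 → slack +0.540/-0.690; half-tol=0.255, Σhalf²=0.194625
  -C: nom -37.000 → Σnom=-91.000; wc +0.038/-0.090 → slack +0.578/-0.780; half-tol=0.064, Σhalf²=0.198721
  +D: nom +46.700 → Σnom=-44.300; wc +0.250/-0.250 → slack +0.828/-1.030; half-tol=0.250, Σhalf²=0.261221
  -E: nom -47.400 → Σnom=-91.700; wc +0.320/-0.320 → slack +1.148/-1.350; half-tol=0.320, Σhalf²=0.363621
  +F: nom +49.000 → Σnom=-42.700; wc +0.290/-0.490 → slack +1.438/-1.840; half-tol=0.390, Σhalf²=0.515721
  -G: nom -11.320 → Σnom=-54.020; wc +0.425/-0.037 → slack +1.863/-1.877; half-tol=0.231, Σhalf²=0.569082
  +H: nom +10.190 → Σnom=-43.830; wc +0.225/-0.468 → slack +2.088/-2.345; half-tol=0.347, Σhalf²=0.689144
  -I: nom -7.000 → Σnom=-50.830; wc +0.150/-0.150 → slack +2.238/-2.495; half-tol=0.150, Σhalf²=0.711644
  -J: nom -15.530 → Σnom=-66.360; wc +0.052/-0.052 → slack +2.290/-2.547; half-tol=0.052, Σhalf²=0.714348
Nominal = -66.360. Worst-case = [-66.360 - 2.547, -66.360 + 2.290] = [-68.907, -64.070]. RSS = √0.714348 = 0.845.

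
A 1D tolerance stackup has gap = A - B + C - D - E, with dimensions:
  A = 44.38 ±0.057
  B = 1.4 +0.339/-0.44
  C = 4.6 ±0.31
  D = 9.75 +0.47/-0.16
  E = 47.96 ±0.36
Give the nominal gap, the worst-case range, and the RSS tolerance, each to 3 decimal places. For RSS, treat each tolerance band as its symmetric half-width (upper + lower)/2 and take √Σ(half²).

Stack each dimension's contribution:
  +A: nom +44.380 → Σnom=44.380; wc +0.057/-0.057 → slack +0.057/-0.057; half-tol=0.057, Σhalf²=0.003249
  -B: nom -1.400 → Σnom=42.980; wc +0.440/-0.339 → slack +0.497/-0.396; half-tol=0.390, Σhalf²=0.154959
  +C: nom +4.600 → Σnom=47.580; wc +0.310/-0.310 → slack +0.807/-0.706; half-tol=0.310, Σhalf²=0.251059
  -D: nom -9.750 → Σnom=37.830; wc +0.160/-0.470 → slack +0.967/-1.176; half-tol=0.315, Σhalf²=0.350284
  -E: nom -47.960 → Σnom=-10.130; wc +0.360/-0.360 → slack +1.327/-1.536; half-tol=0.360, Σhalf²=0.479884
Nominal = -10.130. Worst-case = [-10.130 - 1.536, -10.130 + 1.327] = [-11.666, -8.803]. RSS = √0.479884 = 0.693.

nominal=-10.130 wc=[-11.666,-8.803] rss=0.693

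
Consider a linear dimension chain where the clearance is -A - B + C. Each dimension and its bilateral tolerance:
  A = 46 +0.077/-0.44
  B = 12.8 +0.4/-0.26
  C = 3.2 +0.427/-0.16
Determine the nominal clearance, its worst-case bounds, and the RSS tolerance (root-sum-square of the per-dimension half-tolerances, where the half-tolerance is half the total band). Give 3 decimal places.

nominal=-55.600 wc=[-56.237,-54.473] rss=0.512

Stack each dimension's contribution:
  -A: nom -46.000 → Σnom=-46.000; wc +0.440/-0.077 → slack +0.440/-0.077; half-tol=0.259, Σhalf²=0.066822
  -B: nom -12.800 → Σnom=-58.800; wc +0.260/-0.400 → slack +0.700/-0.477; half-tol=0.330, Σhalf²=0.175722
  +C: nom +3.200 → Σnom=-55.600; wc +0.427/-0.160 → slack +1.127/-0.637; half-tol=0.293, Σhalf²=0.261865
Nominal = -55.600. Worst-case = [-55.600 - 0.637, -55.600 + 1.127] = [-56.237, -54.473]. RSS = √0.261865 = 0.512.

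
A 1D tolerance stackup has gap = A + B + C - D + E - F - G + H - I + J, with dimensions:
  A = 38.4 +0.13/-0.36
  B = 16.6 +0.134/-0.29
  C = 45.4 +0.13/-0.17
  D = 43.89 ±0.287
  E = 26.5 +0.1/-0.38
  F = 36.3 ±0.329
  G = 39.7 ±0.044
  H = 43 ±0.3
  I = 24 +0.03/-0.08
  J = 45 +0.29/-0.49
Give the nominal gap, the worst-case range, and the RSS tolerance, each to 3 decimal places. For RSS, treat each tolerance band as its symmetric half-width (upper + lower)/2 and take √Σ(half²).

Stack each dimension's contribution:
  +A: nom +38.400 → Σnom=38.400; wc +0.130/-0.360 → slack +0.130/-0.360; half-tol=0.245, Σhalf²=0.060025
  +B: nom +16.600 → Σnom=55.000; wc +0.134/-0.290 → slack +0.264/-0.650; half-tol=0.212, Σhalf²=0.104969
  +C: nom +45.400 → Σnom=100.400; wc +0.130/-0.170 → slack +0.394/-0.820; half-tol=0.150, Σhalf²=0.127469
  -D: nom -43.890 → Σnom=56.510; wc +0.287/-0.287 → slack +0.681/-1.107; half-tol=0.287, Σhalf²=0.209838
  +E: nom +26.500 → Σnom=83.010; wc +0.100/-0.380 → slack +0.781/-1.487; half-tol=0.240, Σhalf²=0.267438
  -F: nom -36.300 → Σnom=46.710; wc +0.329/-0.329 → slack +1.110/-1.816; half-tol=0.329, Σhalf²=0.375679
  -G: nom -39.700 → Σnom=7.010; wc +0.044/-0.044 → slack +1.154/-1.860; half-tol=0.044, Σhalf²=0.377615
  +H: nom +43.000 → Σnom=50.010; wc +0.300/-0.300 → slack +1.454/-2.160; half-tol=0.300, Σhalf²=0.467615
  -I: nom -24.000 → Σnom=26.010; wc +0.080/-0.030 → slack +1.534/-2.190; half-tol=0.055, Σhalf²=0.470640
  +J: nom +45.000 → Σnom=71.010; wc +0.290/-0.490 → slack +1.824/-2.680; half-tol=0.390, Σhalf²=0.622740
Nominal = 71.010. Worst-case = [71.010 - 2.680, 71.010 + 1.824] = [68.330, 72.834]. RSS = √0.622740 = 0.789.

nominal=71.010 wc=[68.330,72.834] rss=0.789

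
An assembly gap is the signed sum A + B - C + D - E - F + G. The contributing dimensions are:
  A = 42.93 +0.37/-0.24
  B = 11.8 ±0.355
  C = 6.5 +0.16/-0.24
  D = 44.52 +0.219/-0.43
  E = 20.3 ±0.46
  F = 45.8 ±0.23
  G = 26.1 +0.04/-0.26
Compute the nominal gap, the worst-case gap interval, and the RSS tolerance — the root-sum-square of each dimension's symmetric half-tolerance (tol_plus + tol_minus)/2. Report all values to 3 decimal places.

Stack each dimension's contribution:
  +A: nom +42.930 → Σnom=42.930; wc +0.370/-0.240 → slack +0.370/-0.240; half-tol=0.305, Σhalf²=0.093025
  +B: nom +11.800 → Σnom=54.730; wc +0.355/-0.355 → slack +0.725/-0.595; half-tol=0.355, Σhalf²=0.219050
  -C: nom -6.500 → Σnom=48.230; wc +0.240/-0.160 → slack +0.965/-0.755; half-tol=0.200, Σhalf²=0.259050
  +D: nom +44.520 → Σnom=92.750; wc +0.219/-0.430 → slack +1.184/-1.185; half-tol=0.325, Σhalf²=0.364350
  -E: nom -20.300 → Σnom=72.450; wc +0.460/-0.460 → slack +1.644/-1.645; half-tol=0.460, Σhalf²=0.575950
  -F: nom -45.800 → Σnom=26.650; wc +0.230/-0.230 → slack +1.874/-1.875; half-tol=0.230, Σhalf²=0.628850
  +G: nom +26.100 → Σnom=52.750; wc +0.040/-0.260 → slack +1.914/-2.135; half-tol=0.150, Σhalf²=0.651350
Nominal = 52.750. Worst-case = [52.750 - 2.135, 52.750 + 1.914] = [50.615, 54.664]. RSS = √0.651350 = 0.807.

nominal=52.750 wc=[50.615,54.664] rss=0.807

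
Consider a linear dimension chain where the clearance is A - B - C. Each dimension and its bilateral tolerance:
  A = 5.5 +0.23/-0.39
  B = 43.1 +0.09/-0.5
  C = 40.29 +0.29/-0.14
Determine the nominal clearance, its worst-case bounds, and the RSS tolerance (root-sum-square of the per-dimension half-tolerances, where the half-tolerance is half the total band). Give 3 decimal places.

nominal=-77.890 wc=[-78.660,-77.020] rss=0.479

Stack each dimension's contribution:
  +A: nom +5.500 → Σnom=5.500; wc +0.230/-0.390 → slack +0.230/-0.390; half-tol=0.310, Σhalf²=0.096100
  -B: nom -43.100 → Σnom=-37.600; wc +0.500/-0.090 → slack +0.730/-0.480; half-tol=0.295, Σhalf²=0.183125
  -C: nom -40.290 → Σnom=-77.890; wc +0.140/-0.290 → slack +0.870/-0.770; half-tol=0.215, Σhalf²=0.229350
Nominal = -77.890. Worst-case = [-77.890 - 0.770, -77.890 + 0.870] = [-78.660, -77.020]. RSS = √0.229350 = 0.479.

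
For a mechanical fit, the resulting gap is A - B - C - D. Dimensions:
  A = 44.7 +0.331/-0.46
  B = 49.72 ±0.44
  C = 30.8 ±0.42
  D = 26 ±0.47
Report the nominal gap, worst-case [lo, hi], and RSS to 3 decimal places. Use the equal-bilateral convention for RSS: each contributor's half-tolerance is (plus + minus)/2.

Stack each dimension's contribution:
  +A: nom +44.700 → Σnom=44.700; wc +0.331/-0.460 → slack +0.331/-0.460; half-tol=0.396, Σhalf²=0.156420
  -B: nom -49.720 → Σnom=-5.020; wc +0.440/-0.440 → slack +0.771/-0.900; half-tol=0.440, Σhalf²=0.350020
  -C: nom -30.800 → Σnom=-35.820; wc +0.420/-0.420 → slack +1.191/-1.320; half-tol=0.420, Σhalf²=0.526420
  -D: nom -26.000 → Σnom=-61.820; wc +0.470/-0.470 → slack +1.661/-1.790; half-tol=0.470, Σhalf²=0.747320
Nominal = -61.820. Worst-case = [-61.820 - 1.790, -61.820 + 1.661] = [-63.610, -60.159]. RSS = √0.747320 = 0.864.

nominal=-61.820 wc=[-63.610,-60.159] rss=0.864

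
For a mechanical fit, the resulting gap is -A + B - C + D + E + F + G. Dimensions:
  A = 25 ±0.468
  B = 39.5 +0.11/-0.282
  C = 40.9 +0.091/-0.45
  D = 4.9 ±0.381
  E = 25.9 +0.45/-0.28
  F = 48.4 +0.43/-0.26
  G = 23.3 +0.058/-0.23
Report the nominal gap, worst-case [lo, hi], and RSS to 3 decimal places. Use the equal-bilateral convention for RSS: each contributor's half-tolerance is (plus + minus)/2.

Stack each dimension's contribution:
  -A: nom -25.000 → Σnom=-25.000; wc +0.468/-0.468 → slack +0.468/-0.468; half-tol=0.468, Σhalf²=0.219024
  +B: nom +39.500 → Σnom=14.500; wc +0.110/-0.282 → slack +0.578/-0.750; half-tol=0.196, Σhalf²=0.257440
  -C: nom -40.900 → Σnom=-26.400; wc +0.450/-0.091 → slack +1.028/-0.841; half-tol=0.271, Σhalf²=0.330610
  +D: nom +4.900 → Σnom=-21.500; wc +0.381/-0.381 → slack +1.409/-1.222; half-tol=0.381, Σhalf²=0.475771
  +E: nom +25.900 → Σnom=4.400; wc +0.450/-0.280 → slack +1.859/-1.502; half-tol=0.365, Σhalf²=0.608996
  +F: nom +48.400 → Σnom=52.800; wc +0.430/-0.260 → slack +2.289/-1.762; half-tol=0.345, Σhalf²=0.728021
  +G: nom +23.300 → Σnom=76.100; wc +0.058/-0.230 → slack +2.347/-1.992; half-tol=0.144, Σhalf²=0.748757
Nominal = 76.100. Worst-case = [76.100 - 1.992, 76.100 + 2.347] = [74.108, 78.447]. RSS = √0.748757 = 0.865.

nominal=76.100 wc=[74.108,78.447] rss=0.865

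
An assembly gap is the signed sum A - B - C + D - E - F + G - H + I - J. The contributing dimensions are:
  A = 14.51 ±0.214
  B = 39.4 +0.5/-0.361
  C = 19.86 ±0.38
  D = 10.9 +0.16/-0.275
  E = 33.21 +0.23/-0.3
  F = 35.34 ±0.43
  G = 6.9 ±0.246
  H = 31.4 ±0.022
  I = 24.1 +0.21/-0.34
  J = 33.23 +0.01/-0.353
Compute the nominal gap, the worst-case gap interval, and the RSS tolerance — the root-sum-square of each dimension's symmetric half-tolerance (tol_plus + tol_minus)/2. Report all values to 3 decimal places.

nominal=-136.030 wc=[-138.677,-133.354] rss=0.921

Stack each dimension's contribution:
  +A: nom +14.510 → Σnom=14.510; wc +0.214/-0.214 → slack +0.214/-0.214; half-tol=0.214, Σhalf²=0.045796
  -B: nom -39.400 → Σnom=-24.890; wc +0.361/-0.500 → slack +0.575/-0.714; half-tol=0.430, Σhalf²=0.231126
  -C: nom -19.860 → Σnom=-44.750; wc +0.380/-0.380 → slack +0.955/-1.094; half-tol=0.380, Σhalf²=0.375526
  +D: nom +10.900 → Σnom=-33.850; wc +0.160/-0.275 → slack +1.115/-1.369; half-tol=0.218, Σhalf²=0.422833
  -E: nom -33.210 → Σnom=-67.060; wc +0.300/-0.230 → slack +1.415/-1.599; half-tol=0.265, Σhalf²=0.493058
  -F: nom -35.340 → Σnom=-102.400; wc +0.430/-0.430 → slack +1.845/-2.029; half-tol=0.430, Σhalf²=0.677957
  +G: nom +6.900 → Σnom=-95.500; wc +0.246/-0.246 → slack +2.091/-2.275; half-tol=0.246, Σhalf²=0.738474
  -H: nom -31.400 → Σnom=-126.900; wc +0.022/-0.022 → slack +2.113/-2.297; half-tol=0.022, Σhalf²=0.738958
  +I: nom +24.100 → Σnom=-102.800; wc +0.210/-0.340 → slack +2.323/-2.637; half-tol=0.275, Σhalf²=0.814583
  -J: nom -33.230 → Σnom=-136.030; wc +0.353/-0.010 → slack +2.676/-2.647; half-tol=0.181, Σhalf²=0.847525
Nominal = -136.030. Worst-case = [-136.030 - 2.647, -136.030 + 2.676] = [-138.677, -133.354]. RSS = √0.847525 = 0.921.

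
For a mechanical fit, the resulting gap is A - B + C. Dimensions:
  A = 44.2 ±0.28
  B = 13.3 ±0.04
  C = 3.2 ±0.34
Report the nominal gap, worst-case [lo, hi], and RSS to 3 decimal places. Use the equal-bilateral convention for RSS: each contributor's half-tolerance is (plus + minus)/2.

Stack each dimension's contribution:
  +A: nom +44.200 → Σnom=44.200; wc +0.280/-0.280 → slack +0.280/-0.280; half-tol=0.280, Σhalf²=0.078400
  -B: nom -13.300 → Σnom=30.900; wc +0.040/-0.040 → slack +0.320/-0.320; half-tol=0.040, Σhalf²=0.080000
  +C: nom +3.200 → Σnom=34.100; wc +0.340/-0.340 → slack +0.660/-0.660; half-tol=0.340, Σhalf²=0.195600
Nominal = 34.100. Worst-case = [34.100 - 0.660, 34.100 + 0.660] = [33.440, 34.760]. RSS = √0.195600 = 0.442.

nominal=34.100 wc=[33.440,34.760] rss=0.442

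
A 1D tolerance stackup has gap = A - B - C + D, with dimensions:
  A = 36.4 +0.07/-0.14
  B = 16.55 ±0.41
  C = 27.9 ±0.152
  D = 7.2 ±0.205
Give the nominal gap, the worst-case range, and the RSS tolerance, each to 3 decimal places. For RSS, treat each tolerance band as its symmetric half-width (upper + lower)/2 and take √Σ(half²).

nominal=-0.850 wc=[-1.757,-0.013] rss=0.494

Stack each dimension's contribution:
  +A: nom +36.400 → Σnom=36.400; wc +0.070/-0.140 → slack +0.070/-0.140; half-tol=0.105, Σhalf²=0.011025
  -B: nom -16.550 → Σnom=19.850; wc +0.410/-0.410 → slack +0.480/-0.550; half-tol=0.410, Σhalf²=0.179125
  -C: nom -27.900 → Σnom=-8.050; wc +0.152/-0.152 → slack +0.632/-0.702; half-tol=0.152, Σhalf²=0.202229
  +D: nom +7.200 → Σnom=-0.850; wc +0.205/-0.205 → slack +0.837/-0.907; half-tol=0.205, Σhalf²=0.244254
Nominal = -0.850. Worst-case = [-0.850 - 0.907, -0.850 + 0.837] = [-1.757, -0.013]. RSS = √0.244254 = 0.494.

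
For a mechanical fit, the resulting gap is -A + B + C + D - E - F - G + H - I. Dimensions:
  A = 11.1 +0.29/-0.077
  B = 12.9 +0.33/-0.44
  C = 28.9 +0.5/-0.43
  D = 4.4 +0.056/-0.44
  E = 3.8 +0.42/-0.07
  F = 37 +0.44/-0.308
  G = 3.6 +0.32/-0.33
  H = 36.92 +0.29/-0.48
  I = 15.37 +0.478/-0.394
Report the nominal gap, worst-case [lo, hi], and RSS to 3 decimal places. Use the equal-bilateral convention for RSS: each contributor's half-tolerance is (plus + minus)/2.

Stack each dimension's contribution:
  -A: nom -11.100 → Σnom=-11.100; wc +0.077/-0.290 → slack +0.077/-0.290; half-tol=0.183, Σhalf²=0.033672
  +B: nom +12.900 → Σnom=1.800; wc +0.330/-0.440 → slack +0.407/-0.730; half-tol=0.385, Σhalf²=0.181897
  +C: nom +28.900 → Σnom=30.700; wc +0.500/-0.430 → slack +0.907/-1.160; half-tol=0.465, Σhalf²=0.398122
  +D: nom +4.400 → Σnom=35.100; wc +0.056/-0.440 → slack +0.963/-1.600; half-tol=0.248, Σhalf²=0.459626
  -E: nom -3.800 → Σnom=31.300; wc +0.070/-0.420 → slack +1.033/-2.020; half-tol=0.245, Σhalf²=0.519651
  -F: nom -37.000 → Σnom=-5.700; wc +0.308/-0.440 → slack +1.341/-2.460; half-tol=0.374, Σhalf²=0.659527
  -G: nom -3.600 → Σnom=-9.300; wc +0.330/-0.320 → slack +1.671/-2.780; half-tol=0.325, Σhalf²=0.765152
  +H: nom +36.920 → Σnom=27.620; wc +0.290/-0.480 → slack +1.961/-3.260; half-tol=0.385, Σhalf²=0.913377
  -I: nom -15.370 → Σnom=12.250; wc +0.394/-0.478 → slack +2.355/-3.738; half-tol=0.436, Σhalf²=1.103473
Nominal = 12.250. Worst-case = [12.250 - 3.738, 12.250 + 2.355] = [8.512, 14.605]. RSS = √1.103473 = 1.050.

nominal=12.250 wc=[8.512,14.605] rss=1.050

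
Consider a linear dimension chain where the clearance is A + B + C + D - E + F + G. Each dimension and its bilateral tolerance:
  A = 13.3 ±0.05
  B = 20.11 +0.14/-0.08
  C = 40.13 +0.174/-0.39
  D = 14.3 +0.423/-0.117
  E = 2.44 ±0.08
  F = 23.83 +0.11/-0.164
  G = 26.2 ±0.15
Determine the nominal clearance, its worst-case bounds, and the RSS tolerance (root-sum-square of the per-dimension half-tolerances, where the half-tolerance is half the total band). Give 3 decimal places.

Stack each dimension's contribution:
  +A: nom +13.300 → Σnom=13.300; wc +0.050/-0.050 → slack +0.050/-0.050; half-tol=0.050, Σhalf²=0.002500
  +B: nom +20.110 → Σnom=33.410; wc +0.140/-0.080 → slack +0.190/-0.130; half-tol=0.110, Σhalf²=0.014600
  +C: nom +40.130 → Σnom=73.540; wc +0.174/-0.390 → slack +0.364/-0.520; half-tol=0.282, Σhalf²=0.094124
  +D: nom +14.300 → Σnom=87.840; wc +0.423/-0.117 → slack +0.787/-0.637; half-tol=0.270, Σhalf²=0.167024
  -E: nom -2.440 → Σnom=85.400; wc +0.080/-0.080 → slack +0.867/-0.717; half-tol=0.080, Σhalf²=0.173424
  +F: nom +23.830 → Σnom=109.230; wc +0.110/-0.164 → slack +0.977/-0.881; half-tol=0.137, Σhalf²=0.192193
  +G: nom +26.200 → Σnom=135.430; wc +0.150/-0.150 → slack +1.127/-1.031; half-tol=0.150, Σhalf²=0.214693
Nominal = 135.430. Worst-case = [135.430 - 1.031, 135.430 + 1.127] = [134.399, 136.557]. RSS = √0.214693 = 0.463.

nominal=135.430 wc=[134.399,136.557] rss=0.463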